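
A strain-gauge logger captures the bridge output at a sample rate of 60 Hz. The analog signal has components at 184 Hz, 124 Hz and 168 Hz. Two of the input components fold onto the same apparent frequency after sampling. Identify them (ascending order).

fs/2 = 30 Hz.
184 Hz mod fs = 4 Hz.
4 Hz ≤ fs/2 = 30 Hz, appears at 4 Hz.
124 Hz mod fs = 4 Hz.
4 Hz ≤ fs/2 = 30 Hz, appears at 4 Hz.
168 Hz mod fs = 48 Hz.
48 Hz > fs/2 = 30 Hz, folds to fs − 48 Hz = 12 Hz.
124 Hz and 184 Hz both map to 4 Hz.

124 Hz, 184 Hz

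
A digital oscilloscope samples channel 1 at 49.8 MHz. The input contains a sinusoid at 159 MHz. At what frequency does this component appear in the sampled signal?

159 MHz mod fs = 9.6 MHz.
9.6 MHz ≤ fs/2 = 24.9 MHz, appears at 9.6 MHz.

9.6 MHz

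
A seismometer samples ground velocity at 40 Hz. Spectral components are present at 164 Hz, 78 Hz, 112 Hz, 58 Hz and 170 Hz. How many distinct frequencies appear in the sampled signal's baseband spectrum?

fs/2 = 20 Hz.
164 Hz mod fs = 4 Hz.
4 Hz ≤ fs/2 = 20 Hz, appears at 4 Hz.
78 Hz mod fs = 38 Hz.
38 Hz > fs/2 = 20 Hz, folds to fs − 38 Hz = 2 Hz.
112 Hz mod fs = 32 Hz.
32 Hz > fs/2 = 20 Hz, folds to fs − 32 Hz = 8 Hz.
58 Hz mod fs = 18 Hz.
18 Hz ≤ fs/2 = 20 Hz, appears at 18 Hz.
170 Hz mod fs = 10 Hz.
10 Hz ≤ fs/2 = 20 Hz, appears at 10 Hz.
Distinct values: {2 Hz, 4 Hz, 8 Hz, 10 Hz, 18 Hz} → 5.

5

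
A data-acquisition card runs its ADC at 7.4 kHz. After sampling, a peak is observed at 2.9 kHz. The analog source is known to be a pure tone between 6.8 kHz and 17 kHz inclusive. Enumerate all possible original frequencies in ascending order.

10.3 kHz, 11.9 kHz

Frequencies that alias to 2.9 kHz are k·fs ± 2.9 kHz for integer k ≥ 0.
k=0: 2.9 kHz.
k=1: 4.5 kHz, 10.3 kHz.
k=2: 11.9 kHz, 17.7 kHz.
k=3: 19.3 kHz, 25.1 kHz.
Within [6.8 kHz, 17 kHz]: 10.3 kHz, 11.9 kHz.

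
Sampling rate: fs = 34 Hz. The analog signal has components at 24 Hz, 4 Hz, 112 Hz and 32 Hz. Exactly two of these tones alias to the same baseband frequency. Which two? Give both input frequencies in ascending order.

fs/2 = 17 Hz.
24 Hz > fs/2 = 17 Hz, folds to fs − 24 Hz = 10 Hz.
4 Hz ≤ fs/2 = 17 Hz, passes unchanged.
112 Hz mod fs = 10 Hz.
10 Hz ≤ fs/2 = 17 Hz, appears at 10 Hz.
32 Hz > fs/2 = 17 Hz, folds to fs − 32 Hz = 2 Hz.
24 Hz and 112 Hz both map to 10 Hz.

24 Hz, 112 Hz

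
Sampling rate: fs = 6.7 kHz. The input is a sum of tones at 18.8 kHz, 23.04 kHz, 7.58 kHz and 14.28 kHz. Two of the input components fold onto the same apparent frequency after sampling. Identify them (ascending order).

7.58 kHz, 14.28 kHz

fs/2 = 3.35 kHz.
18.8 kHz mod fs = 5.4 kHz.
5.4 kHz > fs/2 = 3.35 kHz, folds to fs − 5.4 kHz = 1.3 kHz.
23.04 kHz mod fs = 2.94 kHz.
2.94 kHz ≤ fs/2 = 3.35 kHz, appears at 2.94 kHz.
7.58 kHz mod fs = 0.88 kHz.
0.88 kHz ≤ fs/2 = 3.35 kHz, appears at 0.88 kHz.
14.28 kHz mod fs = 0.88 kHz.
0.88 kHz ≤ fs/2 = 3.35 kHz, appears at 0.88 kHz.
7.58 kHz and 14.28 kHz both map to 0.88 kHz.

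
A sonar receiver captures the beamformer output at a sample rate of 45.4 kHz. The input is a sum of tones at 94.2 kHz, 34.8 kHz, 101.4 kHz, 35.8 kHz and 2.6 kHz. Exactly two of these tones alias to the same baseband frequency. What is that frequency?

10.6 kHz

fs/2 = 22.7 kHz.
94.2 kHz mod fs = 3.4 kHz.
3.4 kHz ≤ fs/2 = 22.7 kHz, appears at 3.4 kHz.
34.8 kHz > fs/2 = 22.7 kHz, folds to fs − 34.8 kHz = 10.6 kHz.
101.4 kHz mod fs = 10.6 kHz.
10.6 kHz ≤ fs/2 = 22.7 kHz, appears at 10.6 kHz.
35.8 kHz > fs/2 = 22.7 kHz, folds to fs − 35.8 kHz = 9.6 kHz.
2.6 kHz ≤ fs/2 = 22.7 kHz, passes unchanged.
34.8 kHz and 101.4 kHz both map to 10.6 kHz.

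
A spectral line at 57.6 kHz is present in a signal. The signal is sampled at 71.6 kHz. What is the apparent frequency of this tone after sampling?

14 kHz

57.6 kHz > fs/2 = 35.8 kHz, folds to fs − 57.6 kHz = 14 kHz.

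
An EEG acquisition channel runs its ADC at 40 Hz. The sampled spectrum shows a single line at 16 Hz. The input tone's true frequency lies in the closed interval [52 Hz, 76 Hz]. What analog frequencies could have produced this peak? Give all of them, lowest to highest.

Frequencies that alias to 16 Hz are k·fs ± 16 Hz for integer k ≥ 0.
k=0: 16 Hz.
k=1: 24 Hz, 56 Hz.
k=2: 64 Hz, 96 Hz.
k=3: 104 Hz, 136 Hz.
Within [52 Hz, 76 Hz]: 56 Hz, 64 Hz.

56 Hz, 64 Hz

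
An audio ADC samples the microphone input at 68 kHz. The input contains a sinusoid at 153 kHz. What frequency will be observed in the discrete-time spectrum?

153 kHz mod fs = 17 kHz.
17 kHz ≤ fs/2 = 34 kHz, appears at 17 kHz.

17 kHz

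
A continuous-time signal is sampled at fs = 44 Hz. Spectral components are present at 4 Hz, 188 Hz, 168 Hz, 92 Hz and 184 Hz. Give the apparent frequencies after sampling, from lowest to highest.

4 Hz, 8 Hz, 12 Hz

fs/2 = 22 Hz.
4 Hz ≤ fs/2 = 22 Hz, passes unchanged.
188 Hz mod fs = 12 Hz.
12 Hz ≤ fs/2 = 22 Hz, appears at 12 Hz.
168 Hz mod fs = 36 Hz.
36 Hz > fs/2 = 22 Hz, folds to fs − 36 Hz = 8 Hz.
92 Hz mod fs = 4 Hz.
4 Hz ≤ fs/2 = 22 Hz, appears at 4 Hz.
184 Hz mod fs = 8 Hz.
8 Hz ≤ fs/2 = 22 Hz, appears at 8 Hz.
Distinct values: {4 Hz, 8 Hz, 12 Hz}.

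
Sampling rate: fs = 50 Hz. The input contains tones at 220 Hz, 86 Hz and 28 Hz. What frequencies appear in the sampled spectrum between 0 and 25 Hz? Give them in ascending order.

fs/2 = 25 Hz.
220 Hz mod fs = 20 Hz.
20 Hz ≤ fs/2 = 25 Hz, appears at 20 Hz.
86 Hz mod fs = 36 Hz.
36 Hz > fs/2 = 25 Hz, folds to fs − 36 Hz = 14 Hz.
28 Hz > fs/2 = 25 Hz, folds to fs − 28 Hz = 22 Hz.
Distinct values: {14 Hz, 20 Hz, 22 Hz}.

14 Hz, 20 Hz, 22 Hz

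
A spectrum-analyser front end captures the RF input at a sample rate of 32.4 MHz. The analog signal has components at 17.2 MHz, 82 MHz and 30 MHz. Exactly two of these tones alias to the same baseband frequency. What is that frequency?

fs/2 = 16.2 MHz.
17.2 MHz > fs/2 = 16.2 MHz, folds to fs − 17.2 MHz = 15.2 MHz.
82 MHz mod fs = 17.2 MHz.
17.2 MHz > fs/2 = 16.2 MHz, folds to fs − 17.2 MHz = 15.2 MHz.
30 MHz > fs/2 = 16.2 MHz, folds to fs − 30 MHz = 2.4 MHz.
17.2 MHz and 82 MHz both map to 15.2 MHz.

15.2 MHz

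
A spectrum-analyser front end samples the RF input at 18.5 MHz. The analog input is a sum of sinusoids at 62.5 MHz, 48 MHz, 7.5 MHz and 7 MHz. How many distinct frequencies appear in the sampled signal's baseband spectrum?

2

fs/2 = 9.25 MHz.
62.5 MHz mod fs = 7 MHz.
7 MHz ≤ fs/2 = 9.25 MHz, appears at 7 MHz.
48 MHz mod fs = 11 MHz.
11 MHz > fs/2 = 9.25 MHz, folds to fs − 11 MHz = 7.5 MHz.
7.5 MHz ≤ fs/2 = 9.25 MHz, passes unchanged.
7 MHz ≤ fs/2 = 9.25 MHz, passes unchanged.
Distinct values: {7 MHz, 7.5 MHz} → 2.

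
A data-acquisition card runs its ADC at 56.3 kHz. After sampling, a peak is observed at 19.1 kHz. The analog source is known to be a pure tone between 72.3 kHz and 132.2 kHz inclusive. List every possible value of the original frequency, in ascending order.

75.4 kHz, 93.5 kHz, 131.7 kHz

Frequencies that alias to 19.1 kHz are k·fs ± 19.1 kHz for integer k ≥ 0.
k=0: 19.1 kHz.
k=1: 37.2 kHz, 75.4 kHz.
k=2: 93.5 kHz, 131.7 kHz.
k=3: 149.8 kHz, 188 kHz.
Within [72.3 kHz, 132.2 kHz]: 75.4 kHz, 93.5 kHz, 131.7 kHz.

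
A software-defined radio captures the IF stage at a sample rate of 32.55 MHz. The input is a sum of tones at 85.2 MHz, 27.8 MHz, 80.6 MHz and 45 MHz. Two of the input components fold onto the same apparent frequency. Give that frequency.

fs/2 = 16.275 MHz.
85.2 MHz mod fs = 20.1 MHz.
20.1 MHz > fs/2 = 16.275 MHz, folds to fs − 20.1 MHz = 12.45 MHz.
27.8 MHz > fs/2 = 16.275 MHz, folds to fs − 27.8 MHz = 4.75 MHz.
80.6 MHz mod fs = 15.5 MHz.
15.5 MHz ≤ fs/2 = 16.275 MHz, appears at 15.5 MHz.
45 MHz mod fs = 12.45 MHz.
12.45 MHz ≤ fs/2 = 16.275 MHz, appears at 12.45 MHz.
45 MHz and 85.2 MHz both map to 12.45 MHz.

12.45 MHz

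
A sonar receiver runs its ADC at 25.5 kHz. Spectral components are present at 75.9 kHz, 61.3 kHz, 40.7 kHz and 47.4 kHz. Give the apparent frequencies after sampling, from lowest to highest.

0.6 kHz, 3.6 kHz, 10.3 kHz

fs/2 = 12.75 kHz.
75.9 kHz mod fs = 24.9 kHz.
24.9 kHz > fs/2 = 12.75 kHz, folds to fs − 24.9 kHz = 0.6 kHz.
61.3 kHz mod fs = 10.3 kHz.
10.3 kHz ≤ fs/2 = 12.75 kHz, appears at 10.3 kHz.
40.7 kHz mod fs = 15.2 kHz.
15.2 kHz > fs/2 = 12.75 kHz, folds to fs − 15.2 kHz = 10.3 kHz.
47.4 kHz mod fs = 21.9 kHz.
21.9 kHz > fs/2 = 12.75 kHz, folds to fs − 21.9 kHz = 3.6 kHz.
Distinct values: {0.6 kHz, 3.6 kHz, 10.3 kHz}.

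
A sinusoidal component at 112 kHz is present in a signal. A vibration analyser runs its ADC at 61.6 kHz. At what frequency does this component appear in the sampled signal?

112 kHz mod fs = 50.4 kHz.
50.4 kHz > fs/2 = 30.8 kHz, folds to fs − 50.4 kHz = 11.2 kHz.

11.2 kHz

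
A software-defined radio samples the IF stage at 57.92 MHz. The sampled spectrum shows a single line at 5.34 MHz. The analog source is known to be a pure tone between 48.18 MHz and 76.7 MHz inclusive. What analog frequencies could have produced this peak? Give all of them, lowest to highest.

Frequencies that alias to 5.34 MHz are k·fs ± 5.34 MHz for integer k ≥ 0.
k=0: 5.34 MHz.
k=1: 52.58 MHz, 63.26 MHz.
k=2: 110.5 MHz, 121.18 MHz.
Within [48.18 MHz, 76.7 MHz]: 52.58 MHz, 63.26 MHz.

52.58 MHz, 63.26 MHz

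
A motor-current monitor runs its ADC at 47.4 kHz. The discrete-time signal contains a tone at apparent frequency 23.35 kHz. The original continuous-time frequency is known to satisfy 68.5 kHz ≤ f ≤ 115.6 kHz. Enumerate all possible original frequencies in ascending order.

Frequencies that alias to 23.35 kHz are k·fs ± 23.35 kHz for integer k ≥ 0.
k=0: 23.35 kHz.
k=1: 24.05 kHz, 70.75 kHz.
k=2: 71.45 kHz, 118.15 kHz.
k=3: 118.85 kHz, 165.55 kHz.
Within [68.5 kHz, 115.6 kHz]: 70.75 kHz, 71.45 kHz.

70.75 kHz, 71.45 kHz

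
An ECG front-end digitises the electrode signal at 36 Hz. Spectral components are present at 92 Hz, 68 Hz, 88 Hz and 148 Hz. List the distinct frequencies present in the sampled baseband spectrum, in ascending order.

4 Hz, 16 Hz

fs/2 = 18 Hz.
92 Hz mod fs = 20 Hz.
20 Hz > fs/2 = 18 Hz, folds to fs − 20 Hz = 16 Hz.
68 Hz mod fs = 32 Hz.
32 Hz > fs/2 = 18 Hz, folds to fs − 32 Hz = 4 Hz.
88 Hz mod fs = 16 Hz.
16 Hz ≤ fs/2 = 18 Hz, appears at 16 Hz.
148 Hz mod fs = 4 Hz.
4 Hz ≤ fs/2 = 18 Hz, appears at 4 Hz.
Distinct values: {4 Hz, 16 Hz}.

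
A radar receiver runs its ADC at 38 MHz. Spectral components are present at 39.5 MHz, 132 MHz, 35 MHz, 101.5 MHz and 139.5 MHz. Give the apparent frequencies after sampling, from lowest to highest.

1.5 MHz, 3 MHz, 12.5 MHz, 18 MHz

fs/2 = 19 MHz.
39.5 MHz mod fs = 1.5 MHz.
1.5 MHz ≤ fs/2 = 19 MHz, appears at 1.5 MHz.
132 MHz mod fs = 18 MHz.
18 MHz ≤ fs/2 = 19 MHz, appears at 18 MHz.
35 MHz > fs/2 = 19 MHz, folds to fs − 35 MHz = 3 MHz.
101.5 MHz mod fs = 25.5 MHz.
25.5 MHz > fs/2 = 19 MHz, folds to fs − 25.5 MHz = 12.5 MHz.
139.5 MHz mod fs = 25.5 MHz.
25.5 MHz > fs/2 = 19 MHz, folds to fs − 25.5 MHz = 12.5 MHz.
Distinct values: {1.5 MHz, 3 MHz, 12.5 MHz, 18 MHz}.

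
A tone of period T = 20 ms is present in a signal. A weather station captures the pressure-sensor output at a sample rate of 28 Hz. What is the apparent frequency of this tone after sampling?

6 Hz

T = 20 ms → f = 1/T = 50 Hz.
50 Hz mod fs = 22 Hz.
22 Hz > fs/2 = 14 Hz, folds to fs − 22 Hz = 6 Hz.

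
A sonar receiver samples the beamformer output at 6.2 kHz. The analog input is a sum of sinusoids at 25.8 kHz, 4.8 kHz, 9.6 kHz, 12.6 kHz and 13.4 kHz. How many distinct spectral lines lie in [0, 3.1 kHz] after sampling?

4

fs/2 = 3.1 kHz.
25.8 kHz mod fs = 1 kHz.
1 kHz ≤ fs/2 = 3.1 kHz, appears at 1 kHz.
4.8 kHz > fs/2 = 3.1 kHz, folds to fs − 4.8 kHz = 1.4 kHz.
9.6 kHz mod fs = 3.4 kHz.
3.4 kHz > fs/2 = 3.1 kHz, folds to fs − 3.4 kHz = 2.8 kHz.
12.6 kHz mod fs = 0.2 kHz.
0.2 kHz ≤ fs/2 = 3.1 kHz, appears at 0.2 kHz.
13.4 kHz mod fs = 1 kHz.
1 kHz ≤ fs/2 = 3.1 kHz, appears at 1 kHz.
Distinct values: {0.2 kHz, 1 kHz, 1.4 kHz, 2.8 kHz} → 4.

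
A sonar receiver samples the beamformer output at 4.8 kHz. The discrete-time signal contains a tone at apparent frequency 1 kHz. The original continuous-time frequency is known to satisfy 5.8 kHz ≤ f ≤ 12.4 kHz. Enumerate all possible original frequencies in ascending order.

5.8 kHz, 8.6 kHz, 10.6 kHz

Frequencies that alias to 1 kHz are k·fs ± 1 kHz for integer k ≥ 0.
k=0: 1 kHz.
k=1: 3.8 kHz, 5.8 kHz.
k=2: 8.6 kHz, 10.6 kHz.
k=3: 13.4 kHz, 15.4 kHz.
Within [5.8 kHz, 12.4 kHz]: 5.8 kHz, 8.6 kHz, 10.6 kHz.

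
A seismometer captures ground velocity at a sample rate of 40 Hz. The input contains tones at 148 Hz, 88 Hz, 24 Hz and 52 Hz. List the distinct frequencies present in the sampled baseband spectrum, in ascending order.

8 Hz, 12 Hz, 16 Hz

fs/2 = 20 Hz.
148 Hz mod fs = 28 Hz.
28 Hz > fs/2 = 20 Hz, folds to fs − 28 Hz = 12 Hz.
88 Hz mod fs = 8 Hz.
8 Hz ≤ fs/2 = 20 Hz, appears at 8 Hz.
24 Hz > fs/2 = 20 Hz, folds to fs − 24 Hz = 16 Hz.
52 Hz mod fs = 12 Hz.
12 Hz ≤ fs/2 = 20 Hz, appears at 12 Hz.
Distinct values: {8 Hz, 12 Hz, 16 Hz}.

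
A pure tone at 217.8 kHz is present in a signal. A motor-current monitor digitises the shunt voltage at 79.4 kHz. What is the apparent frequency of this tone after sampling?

20.4 kHz

217.8 kHz mod fs = 59 kHz.
59 kHz > fs/2 = 39.7 kHz, folds to fs − 59 kHz = 20.4 kHz.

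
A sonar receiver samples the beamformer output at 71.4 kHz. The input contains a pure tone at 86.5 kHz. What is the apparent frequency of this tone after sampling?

15.1 kHz

86.5 kHz mod fs = 15.1 kHz.
15.1 kHz ≤ fs/2 = 35.7 kHz, appears at 15.1 kHz.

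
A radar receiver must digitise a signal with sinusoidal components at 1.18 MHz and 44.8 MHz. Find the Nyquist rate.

89.6 MHz

Highest-frequency component: 44.8 MHz.
Nyquist rate = 2 × 44.8 MHz = 89.6 MHz.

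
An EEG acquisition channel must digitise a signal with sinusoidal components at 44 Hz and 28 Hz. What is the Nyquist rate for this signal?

Highest-frequency component: 44 Hz.
Nyquist rate = 2 × 44 Hz = 88 Hz.

88 Hz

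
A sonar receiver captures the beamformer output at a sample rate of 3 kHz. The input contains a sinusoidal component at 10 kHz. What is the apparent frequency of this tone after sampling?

1 kHz

10 kHz mod fs = 1 kHz.
1 kHz ≤ fs/2 = 1.5 kHz, appears at 1 kHz.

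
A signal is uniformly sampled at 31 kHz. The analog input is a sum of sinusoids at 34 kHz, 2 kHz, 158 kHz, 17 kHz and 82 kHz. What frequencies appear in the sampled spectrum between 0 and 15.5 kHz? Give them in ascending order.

2 kHz, 3 kHz, 11 kHz, 14 kHz

fs/2 = 15.5 kHz.
34 kHz mod fs = 3 kHz.
3 kHz ≤ fs/2 = 15.5 kHz, appears at 3 kHz.
2 kHz ≤ fs/2 = 15.5 kHz, passes unchanged.
158 kHz mod fs = 3 kHz.
3 kHz ≤ fs/2 = 15.5 kHz, appears at 3 kHz.
17 kHz > fs/2 = 15.5 kHz, folds to fs − 17 kHz = 14 kHz.
82 kHz mod fs = 20 kHz.
20 kHz > fs/2 = 15.5 kHz, folds to fs − 20 kHz = 11 kHz.
Distinct values: {2 kHz, 3 kHz, 11 kHz, 14 kHz}.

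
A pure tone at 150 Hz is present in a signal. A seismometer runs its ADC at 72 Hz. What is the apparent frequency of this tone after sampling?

6 Hz

150 Hz mod fs = 6 Hz.
6 Hz ≤ fs/2 = 36 Hz, appears at 6 Hz.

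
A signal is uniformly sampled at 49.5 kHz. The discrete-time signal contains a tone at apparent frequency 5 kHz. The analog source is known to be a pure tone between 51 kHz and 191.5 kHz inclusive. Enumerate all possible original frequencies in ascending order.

Frequencies that alias to 5 kHz are k·fs ± 5 kHz for integer k ≥ 0.
k=0: 5 kHz.
k=1: 44.5 kHz, 54.5 kHz.
k=2: 94 kHz, 104 kHz.
k=3: 143.5 kHz, 153.5 kHz.
k=4: 193 kHz, 203 kHz.
Within [51 kHz, 191.5 kHz]: 54.5 kHz, 94 kHz, 104 kHz, 143.5 kHz, 153.5 kHz.

54.5 kHz, 94 kHz, 104 kHz, 143.5 kHz, 153.5 kHz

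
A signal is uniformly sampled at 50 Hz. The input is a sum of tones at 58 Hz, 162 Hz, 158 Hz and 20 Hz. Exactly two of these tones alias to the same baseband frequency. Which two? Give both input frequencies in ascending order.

58 Hz, 158 Hz

fs/2 = 25 Hz.
58 Hz mod fs = 8 Hz.
8 Hz ≤ fs/2 = 25 Hz, appears at 8 Hz.
162 Hz mod fs = 12 Hz.
12 Hz ≤ fs/2 = 25 Hz, appears at 12 Hz.
158 Hz mod fs = 8 Hz.
8 Hz ≤ fs/2 = 25 Hz, appears at 8 Hz.
20 Hz ≤ fs/2 = 25 Hz, passes unchanged.
58 Hz and 158 Hz both map to 8 Hz.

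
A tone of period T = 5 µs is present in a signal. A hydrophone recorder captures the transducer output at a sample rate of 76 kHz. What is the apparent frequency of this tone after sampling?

28 kHz

T = 5 µs → f = 1/T = 200 kHz.
200 kHz mod fs = 48 kHz.
48 kHz > fs/2 = 38 kHz, folds to fs − 48 kHz = 28 kHz.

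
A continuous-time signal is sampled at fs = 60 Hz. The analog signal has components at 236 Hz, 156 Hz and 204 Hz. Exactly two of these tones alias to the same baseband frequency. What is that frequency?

24 Hz

fs/2 = 30 Hz.
236 Hz mod fs = 56 Hz.
56 Hz > fs/2 = 30 Hz, folds to fs − 56 Hz = 4 Hz.
156 Hz mod fs = 36 Hz.
36 Hz > fs/2 = 30 Hz, folds to fs − 36 Hz = 24 Hz.
204 Hz mod fs = 24 Hz.
24 Hz ≤ fs/2 = 30 Hz, appears at 24 Hz.
156 Hz and 204 Hz both map to 24 Hz.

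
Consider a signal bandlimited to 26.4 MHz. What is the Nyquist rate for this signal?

52.8 MHz

Nyquist rate = 2 × 26.4 MHz = 52.8 MHz.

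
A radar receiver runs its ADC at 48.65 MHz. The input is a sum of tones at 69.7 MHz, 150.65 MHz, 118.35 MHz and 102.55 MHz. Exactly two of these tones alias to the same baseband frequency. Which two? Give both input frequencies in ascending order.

69.7 MHz, 118.35 MHz

fs/2 = 24.325 MHz.
69.7 MHz mod fs = 21.05 MHz.
21.05 MHz ≤ fs/2 = 24.325 MHz, appears at 21.05 MHz.
150.65 MHz mod fs = 4.7 MHz.
4.7 MHz ≤ fs/2 = 24.325 MHz, appears at 4.7 MHz.
118.35 MHz mod fs = 21.05 MHz.
21.05 MHz ≤ fs/2 = 24.325 MHz, appears at 21.05 MHz.
102.55 MHz mod fs = 5.25 MHz.
5.25 MHz ≤ fs/2 = 24.325 MHz, appears at 5.25 MHz.
69.7 MHz and 118.35 MHz both map to 21.05 MHz.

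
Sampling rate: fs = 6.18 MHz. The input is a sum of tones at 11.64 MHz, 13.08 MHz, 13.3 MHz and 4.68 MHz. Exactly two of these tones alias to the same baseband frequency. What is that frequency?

fs/2 = 3.09 MHz.
11.64 MHz mod fs = 5.46 MHz.
5.46 MHz > fs/2 = 3.09 MHz, folds to fs − 5.46 MHz = 0.72 MHz.
13.08 MHz mod fs = 0.72 MHz.
0.72 MHz ≤ fs/2 = 3.09 MHz, appears at 0.72 MHz.
13.3 MHz mod fs = 0.94 MHz.
0.94 MHz ≤ fs/2 = 3.09 MHz, appears at 0.94 MHz.
4.68 MHz > fs/2 = 3.09 MHz, folds to fs − 4.68 MHz = 1.5 MHz.
11.64 MHz and 13.08 MHz both map to 0.72 MHz.

0.72 MHz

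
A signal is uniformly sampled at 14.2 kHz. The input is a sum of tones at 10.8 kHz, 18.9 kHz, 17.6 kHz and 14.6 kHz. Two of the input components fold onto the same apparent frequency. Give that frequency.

3.4 kHz

fs/2 = 7.1 kHz.
10.8 kHz > fs/2 = 7.1 kHz, folds to fs − 10.8 kHz = 3.4 kHz.
18.9 kHz mod fs = 4.7 kHz.
4.7 kHz ≤ fs/2 = 7.1 kHz, appears at 4.7 kHz.
17.6 kHz mod fs = 3.4 kHz.
3.4 kHz ≤ fs/2 = 7.1 kHz, appears at 3.4 kHz.
14.6 kHz mod fs = 0.4 kHz.
0.4 kHz ≤ fs/2 = 7.1 kHz, appears at 0.4 kHz.
10.8 kHz and 17.6 kHz both map to 3.4 kHz.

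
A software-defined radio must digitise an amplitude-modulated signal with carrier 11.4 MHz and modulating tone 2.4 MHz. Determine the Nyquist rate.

27.6 MHz

AM sidebands sit at fc ± fm = 9 MHz and 13.8 MHz.
Highest-frequency component: 13.8 MHz.
Nyquist rate = 2 × 13.8 MHz = 27.6 MHz.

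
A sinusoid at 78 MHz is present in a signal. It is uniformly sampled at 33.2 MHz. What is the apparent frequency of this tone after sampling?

11.6 MHz

78 MHz mod fs = 11.6 MHz.
11.6 MHz ≤ fs/2 = 16.6 MHz, appears at 11.6 MHz.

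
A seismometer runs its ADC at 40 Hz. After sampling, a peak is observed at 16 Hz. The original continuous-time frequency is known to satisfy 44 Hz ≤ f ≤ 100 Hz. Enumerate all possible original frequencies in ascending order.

Frequencies that alias to 16 Hz are k·fs ± 16 Hz for integer k ≥ 0.
k=0: 16 Hz.
k=1: 24 Hz, 56 Hz.
k=2: 64 Hz, 96 Hz.
k=3: 104 Hz, 136 Hz.
Within [44 Hz, 100 Hz]: 56 Hz, 64 Hz, 96 Hz.

56 Hz, 64 Hz, 96 Hz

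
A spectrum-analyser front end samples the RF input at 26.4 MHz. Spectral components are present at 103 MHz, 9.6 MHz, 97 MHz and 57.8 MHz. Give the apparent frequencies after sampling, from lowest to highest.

fs/2 = 13.2 MHz.
103 MHz mod fs = 23.8 MHz.
23.8 MHz > fs/2 = 13.2 MHz, folds to fs − 23.8 MHz = 2.6 MHz.
9.6 MHz ≤ fs/2 = 13.2 MHz, passes unchanged.
97 MHz mod fs = 17.8 MHz.
17.8 MHz > fs/2 = 13.2 MHz, folds to fs − 17.8 MHz = 8.6 MHz.
57.8 MHz mod fs = 5 MHz.
5 MHz ≤ fs/2 = 13.2 MHz, appears at 5 MHz.
Distinct values: {2.6 MHz, 5 MHz, 8.6 MHz, 9.6 MHz}.

2.6 MHz, 5 MHz, 8.6 MHz, 9.6 MHz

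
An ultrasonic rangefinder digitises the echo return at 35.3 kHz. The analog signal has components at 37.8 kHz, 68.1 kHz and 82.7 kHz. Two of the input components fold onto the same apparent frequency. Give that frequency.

fs/2 = 17.65 kHz.
37.8 kHz mod fs = 2.5 kHz.
2.5 kHz ≤ fs/2 = 17.65 kHz, appears at 2.5 kHz.
68.1 kHz mod fs = 32.8 kHz.
32.8 kHz > fs/2 = 17.65 kHz, folds to fs − 32.8 kHz = 2.5 kHz.
82.7 kHz mod fs = 12.1 kHz.
12.1 kHz ≤ fs/2 = 17.65 kHz, appears at 12.1 kHz.
37.8 kHz and 68.1 kHz both map to 2.5 kHz.

2.5 kHz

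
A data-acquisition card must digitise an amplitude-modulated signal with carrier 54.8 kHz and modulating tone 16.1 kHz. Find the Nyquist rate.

AM sidebands sit at fc ± fm = 38.7 kHz and 70.9 kHz.
Highest-frequency component: 70.9 kHz.
Nyquist rate = 2 × 70.9 kHz = 141.8 kHz.

141.8 kHz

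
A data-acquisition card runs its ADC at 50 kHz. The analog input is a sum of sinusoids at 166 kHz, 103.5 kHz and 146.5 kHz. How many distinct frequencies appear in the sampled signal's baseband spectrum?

fs/2 = 25 kHz.
166 kHz mod fs = 16 kHz.
16 kHz ≤ fs/2 = 25 kHz, appears at 16 kHz.
103.5 kHz mod fs = 3.5 kHz.
3.5 kHz ≤ fs/2 = 25 kHz, appears at 3.5 kHz.
146.5 kHz mod fs = 46.5 kHz.
46.5 kHz > fs/2 = 25 kHz, folds to fs − 46.5 kHz = 3.5 kHz.
Distinct values: {3.5 kHz, 16 kHz} → 2.

2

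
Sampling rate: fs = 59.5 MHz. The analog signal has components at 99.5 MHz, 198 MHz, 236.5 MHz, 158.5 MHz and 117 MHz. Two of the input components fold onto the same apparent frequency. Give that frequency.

fs/2 = 29.75 MHz.
99.5 MHz mod fs = 40 MHz.
40 MHz > fs/2 = 29.75 MHz, folds to fs − 40 MHz = 19.5 MHz.
198 MHz mod fs = 19.5 MHz.
19.5 MHz ≤ fs/2 = 29.75 MHz, appears at 19.5 MHz.
236.5 MHz mod fs = 58 MHz.
58 MHz > fs/2 = 29.75 MHz, folds to fs − 58 MHz = 1.5 MHz.
158.5 MHz mod fs = 39.5 MHz.
39.5 MHz > fs/2 = 29.75 MHz, folds to fs − 39.5 MHz = 20 MHz.
117 MHz mod fs = 57.5 MHz.
57.5 MHz > fs/2 = 29.75 MHz, folds to fs − 57.5 MHz = 2 MHz.
99.5 MHz and 198 MHz both map to 19.5 MHz.

19.5 MHz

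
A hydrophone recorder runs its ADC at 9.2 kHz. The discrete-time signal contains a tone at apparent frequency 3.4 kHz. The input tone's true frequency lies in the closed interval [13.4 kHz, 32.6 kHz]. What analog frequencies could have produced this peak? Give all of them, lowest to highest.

15 kHz, 21.8 kHz, 24.2 kHz, 31 kHz

Frequencies that alias to 3.4 kHz are k·fs ± 3.4 kHz for integer k ≥ 0.
k=0: 3.4 kHz.
k=1: 5.8 kHz, 12.6 kHz.
k=2: 15 kHz, 21.8 kHz.
k=3: 24.2 kHz, 31 kHz.
k=4: 33.4 kHz, 40.2 kHz.
Within [13.4 kHz, 32.6 kHz]: 15 kHz, 21.8 kHz, 24.2 kHz, 31 kHz.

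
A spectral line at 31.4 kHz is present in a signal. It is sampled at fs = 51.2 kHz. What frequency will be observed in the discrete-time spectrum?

19.8 kHz

31.4 kHz > fs/2 = 25.6 kHz, folds to fs − 31.4 kHz = 19.8 kHz.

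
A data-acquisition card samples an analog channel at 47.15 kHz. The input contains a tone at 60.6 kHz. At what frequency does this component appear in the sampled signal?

13.45 kHz

60.6 kHz mod fs = 13.45 kHz.
13.45 kHz ≤ fs/2 = 23.575 kHz, appears at 13.45 kHz.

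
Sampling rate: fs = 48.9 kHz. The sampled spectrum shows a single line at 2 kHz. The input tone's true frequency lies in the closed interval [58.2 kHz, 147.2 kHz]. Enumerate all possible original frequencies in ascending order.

Frequencies that alias to 2 kHz are k·fs ± 2 kHz for integer k ≥ 0.
k=0: 2 kHz.
k=1: 46.9 kHz, 50.9 kHz.
k=2: 95.8 kHz, 99.8 kHz.
k=3: 144.7 kHz, 148.7 kHz.
k=4: 193.6 kHz, 197.6 kHz.
Within [58.2 kHz, 147.2 kHz]: 95.8 kHz, 99.8 kHz, 144.7 kHz.

95.8 kHz, 99.8 kHz, 144.7 kHz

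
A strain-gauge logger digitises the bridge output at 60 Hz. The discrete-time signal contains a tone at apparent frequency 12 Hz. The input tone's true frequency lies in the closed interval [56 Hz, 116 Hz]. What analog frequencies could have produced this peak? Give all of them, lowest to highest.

72 Hz, 108 Hz

Frequencies that alias to 12 Hz are k·fs ± 12 Hz for integer k ≥ 0.
k=0: 12 Hz.
k=1: 48 Hz, 72 Hz.
k=2: 108 Hz, 132 Hz.
k=3: 168 Hz, 192 Hz.
Within [56 Hz, 116 Hz]: 72 Hz, 108 Hz.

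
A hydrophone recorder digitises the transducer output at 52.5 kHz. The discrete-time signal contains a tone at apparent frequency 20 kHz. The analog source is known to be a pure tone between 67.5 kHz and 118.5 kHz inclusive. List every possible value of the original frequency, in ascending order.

Frequencies that alias to 20 kHz are k·fs ± 20 kHz for integer k ≥ 0.
k=0: 20 kHz.
k=1: 32.5 kHz, 72.5 kHz.
k=2: 85 kHz, 125 kHz.
k=3: 137.5 kHz, 177.5 kHz.
Within [67.5 kHz, 118.5 kHz]: 72.5 kHz, 85 kHz.

72.5 kHz, 85 kHz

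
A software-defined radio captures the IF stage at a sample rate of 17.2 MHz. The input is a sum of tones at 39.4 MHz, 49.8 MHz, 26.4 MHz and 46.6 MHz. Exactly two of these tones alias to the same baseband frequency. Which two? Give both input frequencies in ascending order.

fs/2 = 8.6 MHz.
39.4 MHz mod fs = 5 MHz.
5 MHz ≤ fs/2 = 8.6 MHz, appears at 5 MHz.
49.8 MHz mod fs = 15.4 MHz.
15.4 MHz > fs/2 = 8.6 MHz, folds to fs − 15.4 MHz = 1.8 MHz.
26.4 MHz mod fs = 9.2 MHz.
9.2 MHz > fs/2 = 8.6 MHz, folds to fs − 9.2 MHz = 8 MHz.
46.6 MHz mod fs = 12.2 MHz.
12.2 MHz > fs/2 = 8.6 MHz, folds to fs − 12.2 MHz = 5 MHz.
39.4 MHz and 46.6 MHz both map to 5 MHz.

39.4 MHz, 46.6 MHz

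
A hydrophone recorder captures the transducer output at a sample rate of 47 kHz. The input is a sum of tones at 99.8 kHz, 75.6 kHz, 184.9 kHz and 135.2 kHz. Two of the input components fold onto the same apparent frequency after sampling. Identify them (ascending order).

fs/2 = 23.5 kHz.
99.8 kHz mod fs = 5.8 kHz.
5.8 kHz ≤ fs/2 = 23.5 kHz, appears at 5.8 kHz.
75.6 kHz mod fs = 28.6 kHz.
28.6 kHz > fs/2 = 23.5 kHz, folds to fs − 28.6 kHz = 18.4 kHz.
184.9 kHz mod fs = 43.9 kHz.
43.9 kHz > fs/2 = 23.5 kHz, folds to fs − 43.9 kHz = 3.1 kHz.
135.2 kHz mod fs = 41.2 kHz.
41.2 kHz > fs/2 = 23.5 kHz, folds to fs − 41.2 kHz = 5.8 kHz.
99.8 kHz and 135.2 kHz both map to 5.8 kHz.

99.8 kHz, 135.2 kHz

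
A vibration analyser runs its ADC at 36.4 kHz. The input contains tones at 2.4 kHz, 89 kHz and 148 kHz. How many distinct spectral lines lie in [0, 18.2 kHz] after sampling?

fs/2 = 18.2 kHz.
2.4 kHz ≤ fs/2 = 18.2 kHz, passes unchanged.
89 kHz mod fs = 16.2 kHz.
16.2 kHz ≤ fs/2 = 18.2 kHz, appears at 16.2 kHz.
148 kHz mod fs = 2.4 kHz.
2.4 kHz ≤ fs/2 = 18.2 kHz, appears at 2.4 kHz.
Distinct values: {2.4 kHz, 16.2 kHz} → 2.

2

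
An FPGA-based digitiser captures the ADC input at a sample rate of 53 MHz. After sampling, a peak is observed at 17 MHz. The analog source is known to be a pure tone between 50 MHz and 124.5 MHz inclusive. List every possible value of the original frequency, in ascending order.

Frequencies that alias to 17 MHz are k·fs ± 17 MHz for integer k ≥ 0.
k=0: 17 MHz.
k=1: 36 MHz, 70 MHz.
k=2: 89 MHz, 123 MHz.
k=3: 142 MHz, 176 MHz.
Within [50 MHz, 124.5 MHz]: 70 MHz, 89 MHz, 123 MHz.

70 MHz, 89 MHz, 123 MHz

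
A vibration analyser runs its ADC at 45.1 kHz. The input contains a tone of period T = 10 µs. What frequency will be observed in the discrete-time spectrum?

T = 10 µs → f = 1/T = 100 kHz.
100 kHz mod fs = 9.8 kHz.
9.8 kHz ≤ fs/2 = 22.55 kHz, appears at 9.8 kHz.

9.8 kHz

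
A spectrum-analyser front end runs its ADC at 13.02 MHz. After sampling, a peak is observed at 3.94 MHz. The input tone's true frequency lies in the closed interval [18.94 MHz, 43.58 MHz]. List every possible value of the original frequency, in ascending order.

22.1 MHz, 29.98 MHz, 35.12 MHz, 43 MHz

Frequencies that alias to 3.94 MHz are k·fs ± 3.94 MHz for integer k ≥ 0.
k=0: 3.94 MHz.
k=1: 9.08 MHz, 16.96 MHz.
k=2: 22.1 MHz, 29.98 MHz.
k=3: 35.12 MHz, 43 MHz.
k=4: 48.14 MHz, 56.02 MHz.
Within [18.94 MHz, 43.58 MHz]: 22.1 MHz, 29.98 MHz, 35.12 MHz, 43 MHz.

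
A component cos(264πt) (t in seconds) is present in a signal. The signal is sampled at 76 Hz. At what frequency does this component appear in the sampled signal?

ω = 264π rad/s → f = ω/(2π) = 132 Hz.
132 Hz mod fs = 56 Hz.
56 Hz > fs/2 = 38 Hz, folds to fs − 56 Hz = 20 Hz.

20 Hz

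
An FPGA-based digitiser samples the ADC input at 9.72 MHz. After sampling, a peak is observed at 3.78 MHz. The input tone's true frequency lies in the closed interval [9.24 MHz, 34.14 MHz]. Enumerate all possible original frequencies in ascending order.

Frequencies that alias to 3.78 MHz are k·fs ± 3.78 MHz for integer k ≥ 0.
k=0: 3.78 MHz.
k=1: 5.94 MHz, 13.5 MHz.
k=2: 15.66 MHz, 23.22 MHz.
k=3: 25.38 MHz, 32.94 MHz.
k=4: 35.1 MHz, 42.66 MHz.
Within [9.24 MHz, 34.14 MHz]: 13.5 MHz, 15.66 MHz, 23.22 MHz, 25.38 MHz, 32.94 MHz.

13.5 MHz, 15.66 MHz, 23.22 MHz, 25.38 MHz, 32.94 MHz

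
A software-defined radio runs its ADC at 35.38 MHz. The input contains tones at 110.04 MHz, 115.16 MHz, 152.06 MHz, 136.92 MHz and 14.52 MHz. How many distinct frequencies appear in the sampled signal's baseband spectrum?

5

fs/2 = 17.69 MHz.
110.04 MHz mod fs = 3.9 MHz.
3.9 MHz ≤ fs/2 = 17.69 MHz, appears at 3.9 MHz.
115.16 MHz mod fs = 9.02 MHz.
9.02 MHz ≤ fs/2 = 17.69 MHz, appears at 9.02 MHz.
152.06 MHz mod fs = 10.54 MHz.
10.54 MHz ≤ fs/2 = 17.69 MHz, appears at 10.54 MHz.
136.92 MHz mod fs = 30.78 MHz.
30.78 MHz > fs/2 = 17.69 MHz, folds to fs − 30.78 MHz = 4.6 MHz.
14.52 MHz ≤ fs/2 = 17.69 MHz, passes unchanged.
Distinct values: {3.9 MHz, 4.6 MHz, 9.02 MHz, 10.54 MHz, 14.52 MHz} → 5.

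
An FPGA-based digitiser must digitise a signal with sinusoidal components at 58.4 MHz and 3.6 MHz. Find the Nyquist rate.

Highest-frequency component: 58.4 MHz.
Nyquist rate = 2 × 58.4 MHz = 116.8 MHz.

116.8 MHz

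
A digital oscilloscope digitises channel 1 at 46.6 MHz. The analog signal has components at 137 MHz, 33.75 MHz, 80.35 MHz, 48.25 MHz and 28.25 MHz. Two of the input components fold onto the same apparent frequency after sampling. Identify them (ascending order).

fs/2 = 23.3 MHz.
137 MHz mod fs = 43.8 MHz.
43.8 MHz > fs/2 = 23.3 MHz, folds to fs − 43.8 MHz = 2.8 MHz.
33.75 MHz > fs/2 = 23.3 MHz, folds to fs − 33.75 MHz = 12.85 MHz.
80.35 MHz mod fs = 33.75 MHz.
33.75 MHz > fs/2 = 23.3 MHz, folds to fs − 33.75 MHz = 12.85 MHz.
48.25 MHz mod fs = 1.65 MHz.
1.65 MHz ≤ fs/2 = 23.3 MHz, appears at 1.65 MHz.
28.25 MHz > fs/2 = 23.3 MHz, folds to fs − 28.25 MHz = 18.35 MHz.
33.75 MHz and 80.35 MHz both map to 12.85 MHz.

33.75 MHz, 80.35 MHz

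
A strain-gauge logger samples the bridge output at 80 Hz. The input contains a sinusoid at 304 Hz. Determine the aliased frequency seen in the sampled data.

304 Hz mod fs = 64 Hz.
64 Hz > fs/2 = 40 Hz, folds to fs − 64 Hz = 16 Hz.

16 Hz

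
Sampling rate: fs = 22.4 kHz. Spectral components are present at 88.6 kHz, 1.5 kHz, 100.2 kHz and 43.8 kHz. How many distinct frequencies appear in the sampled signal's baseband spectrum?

3

fs/2 = 11.2 kHz.
88.6 kHz mod fs = 21.4 kHz.
21.4 kHz > fs/2 = 11.2 kHz, folds to fs − 21.4 kHz = 1 kHz.
1.5 kHz ≤ fs/2 = 11.2 kHz, passes unchanged.
100.2 kHz mod fs = 10.6 kHz.
10.6 kHz ≤ fs/2 = 11.2 kHz, appears at 10.6 kHz.
43.8 kHz mod fs = 21.4 kHz.
21.4 kHz > fs/2 = 11.2 kHz, folds to fs − 21.4 kHz = 1 kHz.
Distinct values: {1 kHz, 1.5 kHz, 10.6 kHz} → 3.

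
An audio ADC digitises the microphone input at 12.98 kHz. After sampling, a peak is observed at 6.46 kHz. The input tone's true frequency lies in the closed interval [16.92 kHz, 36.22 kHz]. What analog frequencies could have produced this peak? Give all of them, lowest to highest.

19.44 kHz, 19.5 kHz, 32.42 kHz, 32.48 kHz

Frequencies that alias to 6.46 kHz are k·fs ± 6.46 kHz for integer k ≥ 0.
k=0: 6.46 kHz.
k=1: 6.52 kHz, 19.44 kHz.
k=2: 19.5 kHz, 32.42 kHz.
k=3: 32.48 kHz, 45.4 kHz.
k=4: 45.46 kHz, 58.38 kHz.
Within [16.92 kHz, 36.22 kHz]: 19.44 kHz, 19.5 kHz, 32.42 kHz, 32.48 kHz.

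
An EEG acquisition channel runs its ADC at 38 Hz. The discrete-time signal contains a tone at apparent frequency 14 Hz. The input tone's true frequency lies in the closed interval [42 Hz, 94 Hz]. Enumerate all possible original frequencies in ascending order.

52 Hz, 62 Hz, 90 Hz

Frequencies that alias to 14 Hz are k·fs ± 14 Hz for integer k ≥ 0.
k=0: 14 Hz.
k=1: 24 Hz, 52 Hz.
k=2: 62 Hz, 90 Hz.
k=3: 100 Hz, 128 Hz.
Within [42 Hz, 94 Hz]: 52 Hz, 62 Hz, 90 Hz.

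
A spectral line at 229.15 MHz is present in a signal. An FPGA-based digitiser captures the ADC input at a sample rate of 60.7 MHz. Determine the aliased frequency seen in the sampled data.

229.15 MHz mod fs = 47.05 MHz.
47.05 MHz > fs/2 = 30.35 MHz, folds to fs − 47.05 MHz = 13.65 MHz.

13.65 MHz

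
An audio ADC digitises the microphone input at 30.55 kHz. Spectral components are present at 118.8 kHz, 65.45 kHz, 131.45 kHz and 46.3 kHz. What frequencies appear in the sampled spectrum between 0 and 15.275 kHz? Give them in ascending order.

3.4 kHz, 4.35 kHz, 9.25 kHz, 14.8 kHz

fs/2 = 15.275 kHz.
118.8 kHz mod fs = 27.15 kHz.
27.15 kHz > fs/2 = 15.275 kHz, folds to fs − 27.15 kHz = 3.4 kHz.
65.45 kHz mod fs = 4.35 kHz.
4.35 kHz ≤ fs/2 = 15.275 kHz, appears at 4.35 kHz.
131.45 kHz mod fs = 9.25 kHz.
9.25 kHz ≤ fs/2 = 15.275 kHz, appears at 9.25 kHz.
46.3 kHz mod fs = 15.75 kHz.
15.75 kHz > fs/2 = 15.275 kHz, folds to fs − 15.75 kHz = 14.8 kHz.
Distinct values: {3.4 kHz, 4.35 kHz, 9.25 kHz, 14.8 kHz}.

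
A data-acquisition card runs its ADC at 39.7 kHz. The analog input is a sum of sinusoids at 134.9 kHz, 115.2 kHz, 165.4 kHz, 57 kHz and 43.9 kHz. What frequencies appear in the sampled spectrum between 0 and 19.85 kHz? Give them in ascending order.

fs/2 = 19.85 kHz.
134.9 kHz mod fs = 15.8 kHz.
15.8 kHz ≤ fs/2 = 19.85 kHz, appears at 15.8 kHz.
115.2 kHz mod fs = 35.8 kHz.
35.8 kHz > fs/2 = 19.85 kHz, folds to fs − 35.8 kHz = 3.9 kHz.
165.4 kHz mod fs = 6.6 kHz.
6.6 kHz ≤ fs/2 = 19.85 kHz, appears at 6.6 kHz.
57 kHz mod fs = 17.3 kHz.
17.3 kHz ≤ fs/2 = 19.85 kHz, appears at 17.3 kHz.
43.9 kHz mod fs = 4.2 kHz.
4.2 kHz ≤ fs/2 = 19.85 kHz, appears at 4.2 kHz.
Distinct values: {3.9 kHz, 4.2 kHz, 6.6 kHz, 15.8 kHz, 17.3 kHz}.

3.9 kHz, 4.2 kHz, 6.6 kHz, 15.8 kHz, 17.3 kHz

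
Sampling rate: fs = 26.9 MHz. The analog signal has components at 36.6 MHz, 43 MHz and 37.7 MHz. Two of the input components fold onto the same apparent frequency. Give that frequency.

10.8 MHz

fs/2 = 13.45 MHz.
36.6 MHz mod fs = 9.7 MHz.
9.7 MHz ≤ fs/2 = 13.45 MHz, appears at 9.7 MHz.
43 MHz mod fs = 16.1 MHz.
16.1 MHz > fs/2 = 13.45 MHz, folds to fs − 16.1 MHz = 10.8 MHz.
37.7 MHz mod fs = 10.8 MHz.
10.8 MHz ≤ fs/2 = 13.45 MHz, appears at 10.8 MHz.
37.7 MHz and 43 MHz both map to 10.8 MHz.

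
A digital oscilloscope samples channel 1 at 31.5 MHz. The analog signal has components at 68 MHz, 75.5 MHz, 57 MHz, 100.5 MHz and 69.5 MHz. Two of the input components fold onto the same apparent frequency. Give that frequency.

fs/2 = 15.75 MHz.
68 MHz mod fs = 5 MHz.
5 MHz ≤ fs/2 = 15.75 MHz, appears at 5 MHz.
75.5 MHz mod fs = 12.5 MHz.
12.5 MHz ≤ fs/2 = 15.75 MHz, appears at 12.5 MHz.
57 MHz mod fs = 25.5 MHz.
25.5 MHz > fs/2 = 15.75 MHz, folds to fs − 25.5 MHz = 6 MHz.
100.5 MHz mod fs = 6 MHz.
6 MHz ≤ fs/2 = 15.75 MHz, appears at 6 MHz.
69.5 MHz mod fs = 6.5 MHz.
6.5 MHz ≤ fs/2 = 15.75 MHz, appears at 6.5 MHz.
57 MHz and 100.5 MHz both map to 6 MHz.

6 MHz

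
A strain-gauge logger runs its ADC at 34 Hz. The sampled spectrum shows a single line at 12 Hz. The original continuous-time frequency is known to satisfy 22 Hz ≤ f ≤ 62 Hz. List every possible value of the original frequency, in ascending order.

Frequencies that alias to 12 Hz are k·fs ± 12 Hz for integer k ≥ 0.
k=0: 12 Hz.
k=1: 22 Hz, 46 Hz.
k=2: 56 Hz, 80 Hz.
k=3: 90 Hz, 114 Hz.
Within [22 Hz, 62 Hz]: 22 Hz, 46 Hz, 56 Hz.

22 Hz, 46 Hz, 56 Hz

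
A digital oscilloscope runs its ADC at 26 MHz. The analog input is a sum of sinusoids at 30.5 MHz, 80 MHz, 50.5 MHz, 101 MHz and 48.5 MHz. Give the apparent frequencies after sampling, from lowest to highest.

1.5 MHz, 2 MHz, 3 MHz, 3.5 MHz, 4.5 MHz

fs/2 = 13 MHz.
30.5 MHz mod fs = 4.5 MHz.
4.5 MHz ≤ fs/2 = 13 MHz, appears at 4.5 MHz.
80 MHz mod fs = 2 MHz.
2 MHz ≤ fs/2 = 13 MHz, appears at 2 MHz.
50.5 MHz mod fs = 24.5 MHz.
24.5 MHz > fs/2 = 13 MHz, folds to fs − 24.5 MHz = 1.5 MHz.
101 MHz mod fs = 23 MHz.
23 MHz > fs/2 = 13 MHz, folds to fs − 23 MHz = 3 MHz.
48.5 MHz mod fs = 22.5 MHz.
22.5 MHz > fs/2 = 13 MHz, folds to fs − 22.5 MHz = 3.5 MHz.
Distinct values: {1.5 MHz, 2 MHz, 3 MHz, 3.5 MHz, 4.5 MHz}.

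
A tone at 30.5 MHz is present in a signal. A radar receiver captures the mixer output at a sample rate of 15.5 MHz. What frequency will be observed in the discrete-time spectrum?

0.5 MHz

30.5 MHz mod fs = 15 MHz.
15 MHz > fs/2 = 7.75 MHz, folds to fs − 15 MHz = 0.5 MHz.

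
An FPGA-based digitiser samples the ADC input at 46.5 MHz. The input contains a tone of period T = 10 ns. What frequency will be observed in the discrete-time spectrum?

T = 10 ns → f = 1/T = 100 MHz.
100 MHz mod fs = 7 MHz.
7 MHz ≤ fs/2 = 23.25 MHz, appears at 7 MHz.

7 MHz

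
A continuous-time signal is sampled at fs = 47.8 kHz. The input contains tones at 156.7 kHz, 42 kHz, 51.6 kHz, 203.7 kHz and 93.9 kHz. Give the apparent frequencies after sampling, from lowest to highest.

1.7 kHz, 3.8 kHz, 5.8 kHz, 12.5 kHz, 13.3 kHz

fs/2 = 23.9 kHz.
156.7 kHz mod fs = 13.3 kHz.
13.3 kHz ≤ fs/2 = 23.9 kHz, appears at 13.3 kHz.
42 kHz > fs/2 = 23.9 kHz, folds to fs − 42 kHz = 5.8 kHz.
51.6 kHz mod fs = 3.8 kHz.
3.8 kHz ≤ fs/2 = 23.9 kHz, appears at 3.8 kHz.
203.7 kHz mod fs = 12.5 kHz.
12.5 kHz ≤ fs/2 = 23.9 kHz, appears at 12.5 kHz.
93.9 kHz mod fs = 46.1 kHz.
46.1 kHz > fs/2 = 23.9 kHz, folds to fs − 46.1 kHz = 1.7 kHz.
Distinct values: {1.7 kHz, 3.8 kHz, 5.8 kHz, 12.5 kHz, 13.3 kHz}.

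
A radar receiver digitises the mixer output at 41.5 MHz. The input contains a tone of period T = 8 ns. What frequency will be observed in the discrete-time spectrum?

0.5 MHz

T = 8 ns → f = 1/T = 125 MHz.
125 MHz mod fs = 0.5 MHz.
0.5 MHz ≤ fs/2 = 20.75 MHz, appears at 0.5 MHz.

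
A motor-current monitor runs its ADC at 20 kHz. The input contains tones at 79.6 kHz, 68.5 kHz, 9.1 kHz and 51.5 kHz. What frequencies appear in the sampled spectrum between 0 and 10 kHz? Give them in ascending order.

0.4 kHz, 8.5 kHz, 9.1 kHz

fs/2 = 10 kHz.
79.6 kHz mod fs = 19.6 kHz.
19.6 kHz > fs/2 = 10 kHz, folds to fs − 19.6 kHz = 0.4 kHz.
68.5 kHz mod fs = 8.5 kHz.
8.5 kHz ≤ fs/2 = 10 kHz, appears at 8.5 kHz.
9.1 kHz ≤ fs/2 = 10 kHz, passes unchanged.
51.5 kHz mod fs = 11.5 kHz.
11.5 kHz > fs/2 = 10 kHz, folds to fs − 11.5 kHz = 8.5 kHz.
Distinct values: {0.4 kHz, 8.5 kHz, 9.1 kHz}.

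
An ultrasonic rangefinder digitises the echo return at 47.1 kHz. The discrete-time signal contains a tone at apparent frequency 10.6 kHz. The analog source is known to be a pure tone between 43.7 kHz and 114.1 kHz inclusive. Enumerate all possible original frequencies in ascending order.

Frequencies that alias to 10.6 kHz are k·fs ± 10.6 kHz for integer k ≥ 0.
k=0: 10.6 kHz.
k=1: 36.5 kHz, 57.7 kHz.
k=2: 83.6 kHz, 104.8 kHz.
k=3: 130.7 kHz, 151.9 kHz.
Within [43.7 kHz, 114.1 kHz]: 57.7 kHz, 83.6 kHz, 104.8 kHz.

57.7 kHz, 83.6 kHz, 104.8 kHz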